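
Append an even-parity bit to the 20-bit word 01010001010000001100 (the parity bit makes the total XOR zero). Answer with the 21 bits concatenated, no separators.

XOR of the 20 data bits: 0⊕1⊕0⊕1⊕0⊕0⊕0⊕1⊕0⊕1⊕0⊕0⊕0⊕0⊕0⊕0⊕1⊕1⊕0⊕0 = 0
Parity bit = 0 (so all 21 bits XOR to 0).

010100010100000011000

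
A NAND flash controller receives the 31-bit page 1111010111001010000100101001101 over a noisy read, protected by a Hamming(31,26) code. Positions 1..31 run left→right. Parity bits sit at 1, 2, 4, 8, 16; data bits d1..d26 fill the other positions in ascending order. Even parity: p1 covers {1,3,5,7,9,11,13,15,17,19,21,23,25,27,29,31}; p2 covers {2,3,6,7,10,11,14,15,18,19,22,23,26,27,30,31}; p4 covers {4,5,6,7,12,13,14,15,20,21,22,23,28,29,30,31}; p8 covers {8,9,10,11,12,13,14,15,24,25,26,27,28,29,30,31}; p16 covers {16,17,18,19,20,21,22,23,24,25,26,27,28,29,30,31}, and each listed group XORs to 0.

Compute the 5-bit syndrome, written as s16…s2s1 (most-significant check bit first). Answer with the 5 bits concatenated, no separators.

s1 (pos 1,3,5,7,9,11,13,15,17,19,21,23,25,27,29,31): 1⊕1⊕0⊕0⊕1⊕0⊕1⊕1⊕0⊕0⊕0⊕1⊕1⊕0⊕1⊕1 = 1
s2 (pos 2,3,6,7,10,11,14,15,18,19,22,23,26,27,30,31): 1⊕1⊕1⊕0⊕1⊕0⊕0⊕1⊕0⊕0⊕0⊕1⊕0⊕0⊕0⊕1 = 1
s4 (pos 4,5,6,7,12,13,14,15,20,21,22,23,28,29,30,31): 1⊕0⊕1⊕0⊕0⊕1⊕0⊕1⊕1⊕0⊕0⊕1⊕1⊕1⊕0⊕1 = 1
s8 (pos 8,9,10,11,12,13,14,15,24,25,26,27,28,29,30,31): 1⊕1⊕1⊕0⊕0⊕1⊕0⊕1⊕0⊕1⊕0⊕0⊕1⊕1⊕0⊕1 = 1
s16 (pos 16,17,18,19,20,21,22,23,24,25,26,27,28,29,30,31): 0⊕0⊕0⊕0⊕1⊕0⊕0⊕1⊕0⊕1⊕0⊕0⊕1⊕1⊕0⊕1 = 0
Syndrome s16…s1 = 01111 → error at position 15.

01111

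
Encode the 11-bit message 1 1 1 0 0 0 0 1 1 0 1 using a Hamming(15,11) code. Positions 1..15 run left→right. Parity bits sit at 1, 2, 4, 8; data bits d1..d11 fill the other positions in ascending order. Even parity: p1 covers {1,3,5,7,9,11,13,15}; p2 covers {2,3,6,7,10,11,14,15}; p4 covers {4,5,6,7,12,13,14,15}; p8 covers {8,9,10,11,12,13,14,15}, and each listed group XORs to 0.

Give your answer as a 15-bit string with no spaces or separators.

Place data at non-parity positions: p1 p2 1 p4 1 1 0 p8 0 0 0 1 1 0 1
p1 (pos 1,3,5,7,9,11,13,15): XOR of data positions = 1⊕1⊕0⊕0⊕0⊕1⊕1 = 0
p2 (pos 2,3,6,7,10,11,14,15): XOR of data positions = 1⊕1⊕0⊕0⊕0⊕0⊕1 = 1
p4 (pos 4,5,6,7,12,13,14,15): XOR of data positions = 1⊕1⊕0⊕1⊕1⊕0⊕1 = 1
p8 (pos 8,9,10,11,12,13,14,15): XOR of data positions = 0⊕0⊕0⊕1⊕1⊕0⊕1 = 1
Codeword: 011111010001101

011111010001101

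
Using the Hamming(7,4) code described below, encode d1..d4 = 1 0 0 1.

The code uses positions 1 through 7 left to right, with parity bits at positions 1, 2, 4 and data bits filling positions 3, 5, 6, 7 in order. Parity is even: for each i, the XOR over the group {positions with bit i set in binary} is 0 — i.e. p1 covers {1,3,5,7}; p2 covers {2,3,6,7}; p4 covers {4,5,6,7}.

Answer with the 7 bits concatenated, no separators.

0011001

Place data at non-parity positions: p1 p2 1 p4 0 0 1
p1 (pos 1,3,5,7): XOR of data positions = 1⊕0⊕1 = 0
p2 (pos 2,3,6,7): XOR of data positions = 1⊕0⊕1 = 0
p4 (pos 4,5,6,7): XOR of data positions = 0⊕0⊕1 = 1
Codeword: 0011001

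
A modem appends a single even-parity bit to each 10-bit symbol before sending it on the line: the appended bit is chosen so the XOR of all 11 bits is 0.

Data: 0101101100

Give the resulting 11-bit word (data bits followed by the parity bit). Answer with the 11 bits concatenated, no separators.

XOR of the 10 data bits: 0⊕1⊕0⊕1⊕1⊕0⊕1⊕1⊕0⊕0 = 1
Parity bit = 1 (so all 11 bits XOR to 0).

01011011001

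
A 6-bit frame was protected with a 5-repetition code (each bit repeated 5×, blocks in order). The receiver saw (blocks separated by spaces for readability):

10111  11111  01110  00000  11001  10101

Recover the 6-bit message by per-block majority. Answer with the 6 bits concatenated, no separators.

Block 1 (10111): 4 ones → 1
Block 2 (11111): 5 ones → 1
Block 3 (01110): 3 ones → 1
Block 4 (00000): 0 ones → 0
Block 5 (11001): 3 ones → 1
Block 6 (10101): 3 ones → 1

111011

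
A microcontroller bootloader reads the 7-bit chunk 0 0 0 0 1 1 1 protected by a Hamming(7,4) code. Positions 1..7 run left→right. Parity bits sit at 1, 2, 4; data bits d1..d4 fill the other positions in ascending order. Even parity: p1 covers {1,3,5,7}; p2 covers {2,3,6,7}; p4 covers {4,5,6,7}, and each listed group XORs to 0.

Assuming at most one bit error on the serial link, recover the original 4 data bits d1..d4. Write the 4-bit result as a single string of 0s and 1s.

s1 (pos 1,3,5,7): 0⊕0⊕1⊕1 = 0
s2 (pos 2,3,6,7): 0⊕0⊕1⊕1 = 0
s4 (pos 4,5,6,7): 0⊕1⊕1⊕1 = 1
Syndrome s4…s1 = 100 → error at position 4.
Flip position 4: 0000111 → 0001111
Read data bits from positions 3,5,6,7: 0111

0111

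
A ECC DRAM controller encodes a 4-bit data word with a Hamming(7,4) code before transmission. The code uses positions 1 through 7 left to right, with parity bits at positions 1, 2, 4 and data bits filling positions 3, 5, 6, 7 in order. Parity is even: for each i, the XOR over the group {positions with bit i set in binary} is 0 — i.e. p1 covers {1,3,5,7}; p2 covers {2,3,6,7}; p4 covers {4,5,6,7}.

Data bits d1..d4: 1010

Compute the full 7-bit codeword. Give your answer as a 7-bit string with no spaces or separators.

Place data at non-parity positions: p1 p2 1 p4 0 1 0
p1 (pos 1,3,5,7): XOR of data positions = 1⊕0⊕0 = 1
p2 (pos 2,3,6,7): XOR of data positions = 1⊕1⊕0 = 0
p4 (pos 4,5,6,7): XOR of data positions = 0⊕1⊕0 = 1
Codeword: 1011010

1011010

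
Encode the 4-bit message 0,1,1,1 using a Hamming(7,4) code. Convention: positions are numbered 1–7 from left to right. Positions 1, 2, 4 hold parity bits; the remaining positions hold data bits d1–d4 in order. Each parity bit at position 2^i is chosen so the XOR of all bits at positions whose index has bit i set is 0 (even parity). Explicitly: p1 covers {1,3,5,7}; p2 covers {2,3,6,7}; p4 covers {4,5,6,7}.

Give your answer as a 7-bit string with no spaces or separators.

0001111

Place data at non-parity positions: p1 p2 0 p4 1 1 1
p1 (pos 1,3,5,7): XOR of data positions = 0⊕1⊕1 = 0
p2 (pos 2,3,6,7): XOR of data positions = 0⊕1⊕1 = 0
p4 (pos 4,5,6,7): XOR of data positions = 1⊕1⊕1 = 1
Codeword: 0001111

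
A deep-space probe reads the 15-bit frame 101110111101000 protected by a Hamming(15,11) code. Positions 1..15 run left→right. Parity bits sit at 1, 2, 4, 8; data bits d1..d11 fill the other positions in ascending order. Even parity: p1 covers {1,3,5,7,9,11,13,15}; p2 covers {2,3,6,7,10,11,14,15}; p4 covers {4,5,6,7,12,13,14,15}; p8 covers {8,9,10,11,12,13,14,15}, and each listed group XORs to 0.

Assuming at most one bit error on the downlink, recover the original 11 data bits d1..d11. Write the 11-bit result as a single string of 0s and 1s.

s1 (pos 1,3,5,7,9,11,13,15): 1⊕1⊕1⊕1⊕1⊕0⊕0⊕0 = 1
s2 (pos 2,3,6,7,10,11,14,15): 0⊕1⊕0⊕1⊕1⊕0⊕0⊕0 = 1
s4 (pos 4,5,6,7,12,13,14,15): 1⊕1⊕0⊕1⊕1⊕0⊕0⊕0 = 0
s8 (pos 8,9,10,11,12,13,14,15): 1⊕1⊕1⊕0⊕1⊕0⊕0⊕0 = 0
Syndrome s8…s1 = 0011 → error at position 3.
Flip position 3: 101110111101000 → 100110111101000
Read data bits from positions 3,5,6,7,9,10,11,12,13,14,15: 01011101000

01011101000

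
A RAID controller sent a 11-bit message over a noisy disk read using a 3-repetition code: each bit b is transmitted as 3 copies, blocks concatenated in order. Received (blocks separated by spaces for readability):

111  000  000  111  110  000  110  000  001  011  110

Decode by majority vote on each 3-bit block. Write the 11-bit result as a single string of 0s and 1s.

10011010011

Block 1 (111): 3 ones → 1
Block 2 (000): 0 ones → 0
Block 3 (000): 0 ones → 0
Block 4 (111): 3 ones → 1
Block 5 (110): 2 ones → 1
Block 6 (000): 0 ones → 0
Block 7 (110): 2 ones → 1
Block 8 (000): 0 ones → 0
Block 9 (001): 1 one → 0
Block 10 (011): 2 ones → 1
Block 11 (110): 2 ones → 1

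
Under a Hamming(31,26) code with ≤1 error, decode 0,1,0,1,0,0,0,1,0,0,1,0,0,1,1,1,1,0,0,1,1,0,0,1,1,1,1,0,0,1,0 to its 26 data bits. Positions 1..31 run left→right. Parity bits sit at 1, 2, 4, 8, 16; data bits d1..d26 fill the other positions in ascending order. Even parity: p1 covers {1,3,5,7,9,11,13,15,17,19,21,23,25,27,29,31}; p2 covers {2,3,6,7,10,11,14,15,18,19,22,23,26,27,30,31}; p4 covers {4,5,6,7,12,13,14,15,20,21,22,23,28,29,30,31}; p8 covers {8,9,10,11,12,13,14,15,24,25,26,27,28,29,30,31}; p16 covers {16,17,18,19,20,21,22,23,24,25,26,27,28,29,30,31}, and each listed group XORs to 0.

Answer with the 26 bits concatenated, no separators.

s1 (pos 1,3,5,7,9,11,13,15,17,19,21,23,25,27,29,31): 0⊕0⊕0⊕0⊕0⊕1⊕0⊕1⊕1⊕0⊕1⊕0⊕1⊕1⊕0⊕0 = 0
s2 (pos 2,3,6,7,10,11,14,15,18,19,22,23,26,27,30,31): 1⊕0⊕0⊕0⊕0⊕1⊕1⊕1⊕0⊕0⊕0⊕0⊕1⊕1⊕1⊕0 = 1
s4 (pos 4,5,6,7,12,13,14,15,20,21,22,23,28,29,30,31): 1⊕0⊕0⊕0⊕0⊕0⊕1⊕1⊕1⊕1⊕0⊕0⊕0⊕0⊕1⊕0 = 0
s8 (pos 8,9,10,11,12,13,14,15,24,25,26,27,28,29,30,31): 1⊕0⊕0⊕1⊕0⊕0⊕1⊕1⊕1⊕1⊕1⊕1⊕0⊕0⊕1⊕0 = 1
s16 (pos 16,17,18,19,20,21,22,23,24,25,26,27,28,29,30,31): 1⊕1⊕0⊕0⊕1⊕1⊕0⊕0⊕1⊕1⊕1⊕1⊕0⊕0⊕1⊕0 = 1
Syndrome s16…s1 = 11010 → error at position 26.
Flip position 26: 0101000100100111100110011110010 → 0101000100100111100110011010010
Read data bits from positions 3,5,6,7,9,10,11,12,13,14,15,17,18,19,20,21,22,23,24,25,26,27,28,29,30,31: 00000010011100110011010010

00000010011100110011010010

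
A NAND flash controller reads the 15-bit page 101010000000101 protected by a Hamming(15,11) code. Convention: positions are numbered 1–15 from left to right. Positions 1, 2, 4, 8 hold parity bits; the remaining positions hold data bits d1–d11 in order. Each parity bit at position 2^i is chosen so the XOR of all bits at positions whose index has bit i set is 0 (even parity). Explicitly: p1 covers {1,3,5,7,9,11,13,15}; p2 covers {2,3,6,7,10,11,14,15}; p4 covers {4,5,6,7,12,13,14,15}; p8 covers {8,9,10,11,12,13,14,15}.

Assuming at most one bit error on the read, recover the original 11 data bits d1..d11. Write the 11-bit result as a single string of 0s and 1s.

s1 (pos 1,3,5,7,9,11,13,15): 1⊕1⊕1⊕0⊕0⊕0⊕1⊕1 = 1
s2 (pos 2,3,6,7,10,11,14,15): 0⊕1⊕0⊕0⊕0⊕0⊕0⊕1 = 0
s4 (pos 4,5,6,7,12,13,14,15): 0⊕1⊕0⊕0⊕0⊕1⊕0⊕1 = 1
s8 (pos 8,9,10,11,12,13,14,15): 0⊕0⊕0⊕0⊕0⊕1⊕0⊕1 = 0
Syndrome s8…s1 = 0101 → error at position 5.
Flip position 5: 101010000000101 → 101000000000101
Read data bits from positions 3,5,6,7,9,10,11,12,13,14,15: 10000000101

10000000101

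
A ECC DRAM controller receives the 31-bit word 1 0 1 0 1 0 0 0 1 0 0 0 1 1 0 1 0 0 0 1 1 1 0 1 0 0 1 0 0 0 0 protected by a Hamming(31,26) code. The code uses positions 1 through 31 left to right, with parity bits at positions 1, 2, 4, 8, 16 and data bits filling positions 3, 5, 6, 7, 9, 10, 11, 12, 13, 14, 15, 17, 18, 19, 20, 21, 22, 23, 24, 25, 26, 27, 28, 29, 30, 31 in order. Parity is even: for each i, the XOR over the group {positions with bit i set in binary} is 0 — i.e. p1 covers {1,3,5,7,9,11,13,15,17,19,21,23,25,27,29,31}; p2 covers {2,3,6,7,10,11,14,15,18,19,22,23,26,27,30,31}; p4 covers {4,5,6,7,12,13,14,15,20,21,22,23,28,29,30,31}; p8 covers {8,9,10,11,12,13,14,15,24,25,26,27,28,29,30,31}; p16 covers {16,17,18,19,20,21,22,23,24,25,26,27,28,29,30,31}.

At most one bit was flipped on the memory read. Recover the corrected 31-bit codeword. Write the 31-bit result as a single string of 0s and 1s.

s1 (pos 1,3,5,7,9,11,13,15,17,19,21,23,25,27,29,31): 1⊕1⊕1⊕0⊕1⊕0⊕1⊕0⊕0⊕0⊕1⊕0⊕0⊕1⊕0⊕0 = 1
s2 (pos 2,3,6,7,10,11,14,15,18,19,22,23,26,27,30,31): 0⊕1⊕0⊕0⊕0⊕0⊕1⊕0⊕0⊕0⊕1⊕0⊕0⊕1⊕0⊕0 = 0
s4 (pos 4,5,6,7,12,13,14,15,20,21,22,23,28,29,30,31): 0⊕1⊕0⊕0⊕0⊕1⊕1⊕0⊕1⊕1⊕1⊕0⊕0⊕0⊕0⊕0 = 0
s8 (pos 8,9,10,11,12,13,14,15,24,25,26,27,28,29,30,31): 0⊕1⊕0⊕0⊕0⊕1⊕1⊕0⊕1⊕0⊕0⊕1⊕0⊕0⊕0⊕0 = 1
s16 (pos 16,17,18,19,20,21,22,23,24,25,26,27,28,29,30,31): 1⊕0⊕0⊕0⊕1⊕1⊕1⊕0⊕1⊕0⊕0⊕1⊕0⊕0⊕0⊕0 = 0
Syndrome s16…s1 = 01001 → error at position 9.
Flip position 9: 1010100010001101000111010010000 → 1010100000001101000111010010000

1010100000001101000111010010000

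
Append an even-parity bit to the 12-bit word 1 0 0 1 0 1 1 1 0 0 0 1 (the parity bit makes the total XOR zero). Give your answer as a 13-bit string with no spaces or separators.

1001011100010

XOR of the 12 data bits: 1⊕0⊕0⊕1⊕0⊕1⊕1⊕1⊕0⊕0⊕0⊕1 = 0
Parity bit = 0 (so all 13 bits XOR to 0).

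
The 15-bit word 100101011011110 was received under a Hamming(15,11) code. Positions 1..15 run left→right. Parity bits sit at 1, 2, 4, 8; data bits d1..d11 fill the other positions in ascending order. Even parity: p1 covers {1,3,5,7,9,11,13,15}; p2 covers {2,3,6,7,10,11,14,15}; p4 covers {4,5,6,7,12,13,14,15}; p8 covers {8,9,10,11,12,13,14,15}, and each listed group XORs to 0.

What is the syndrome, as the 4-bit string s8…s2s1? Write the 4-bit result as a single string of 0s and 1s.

s1 (pos 1,3,5,7,9,11,13,15): 1⊕0⊕0⊕0⊕1⊕1⊕1⊕0 = 0
s2 (pos 2,3,6,7,10,11,14,15): 0⊕0⊕1⊕0⊕0⊕1⊕1⊕0 = 1
s4 (pos 4,5,6,7,12,13,14,15): 1⊕0⊕1⊕0⊕1⊕1⊕1⊕0 = 1
s8 (pos 8,9,10,11,12,13,14,15): 1⊕1⊕0⊕1⊕1⊕1⊕1⊕0 = 0
Syndrome s8…s1 = 0110 → error at position 6.

0110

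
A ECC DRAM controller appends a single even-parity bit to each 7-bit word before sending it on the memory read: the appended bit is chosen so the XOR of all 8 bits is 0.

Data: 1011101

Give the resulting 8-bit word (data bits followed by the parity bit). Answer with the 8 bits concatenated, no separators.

XOR of the 7 data bits: 1⊕0⊕1⊕1⊕1⊕0⊕1 = 1
Parity bit = 1 (so all 8 bits XOR to 0).

10111011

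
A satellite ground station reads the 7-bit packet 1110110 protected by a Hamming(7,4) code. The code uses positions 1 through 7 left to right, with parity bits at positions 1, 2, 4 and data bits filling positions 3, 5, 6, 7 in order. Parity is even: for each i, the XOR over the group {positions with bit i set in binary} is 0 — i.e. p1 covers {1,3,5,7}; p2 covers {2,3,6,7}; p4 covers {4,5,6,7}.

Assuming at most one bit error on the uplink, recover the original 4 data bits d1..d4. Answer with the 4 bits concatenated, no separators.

s1 (pos 1,3,5,7): 1⊕1⊕1⊕0 = 1
s2 (pos 2,3,6,7): 1⊕1⊕1⊕0 = 1
s4 (pos 4,5,6,7): 0⊕1⊕1⊕0 = 0
Syndrome s4…s1 = 011 → error at position 3.
Flip position 3: 1110110 → 1100110
Read data bits from positions 3,5,6,7: 0110

0110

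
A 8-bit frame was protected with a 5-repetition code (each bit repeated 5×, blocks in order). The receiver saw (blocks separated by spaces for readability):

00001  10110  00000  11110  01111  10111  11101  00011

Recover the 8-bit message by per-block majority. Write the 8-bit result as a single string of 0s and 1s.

01011110

Block 1 (00001): 1 one → 0
Block 2 (10110): 3 ones → 1
Block 3 (00000): 0 ones → 0
Block 4 (11110): 4 ones → 1
Block 5 (01111): 4 ones → 1
Block 6 (10111): 4 ones → 1
Block 7 (11101): 4 ones → 1
Block 8 (00011): 2 ones → 0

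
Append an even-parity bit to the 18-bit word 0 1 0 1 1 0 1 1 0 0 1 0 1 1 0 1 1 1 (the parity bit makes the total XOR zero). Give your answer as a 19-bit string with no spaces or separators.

0101101100101101111

XOR of the 18 data bits: 0⊕1⊕0⊕1⊕1⊕0⊕1⊕1⊕0⊕0⊕1⊕0⊕1⊕1⊕0⊕1⊕1⊕1 = 1
Parity bit = 1 (so all 19 bits XOR to 0).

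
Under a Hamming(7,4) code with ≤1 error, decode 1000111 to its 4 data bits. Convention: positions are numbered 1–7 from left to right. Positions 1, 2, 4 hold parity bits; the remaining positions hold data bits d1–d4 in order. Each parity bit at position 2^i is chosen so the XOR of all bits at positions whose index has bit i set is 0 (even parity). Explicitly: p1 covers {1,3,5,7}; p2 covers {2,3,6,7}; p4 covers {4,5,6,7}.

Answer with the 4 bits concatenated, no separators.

0011

s1 (pos 1,3,5,7): 1⊕0⊕1⊕1 = 1
s2 (pos 2,3,6,7): 0⊕0⊕1⊕1 = 0
s4 (pos 4,5,6,7): 0⊕1⊕1⊕1 = 1
Syndrome s4…s1 = 101 → error at position 5.
Flip position 5: 1000111 → 1000011
Read data bits from positions 3,5,6,7: 0011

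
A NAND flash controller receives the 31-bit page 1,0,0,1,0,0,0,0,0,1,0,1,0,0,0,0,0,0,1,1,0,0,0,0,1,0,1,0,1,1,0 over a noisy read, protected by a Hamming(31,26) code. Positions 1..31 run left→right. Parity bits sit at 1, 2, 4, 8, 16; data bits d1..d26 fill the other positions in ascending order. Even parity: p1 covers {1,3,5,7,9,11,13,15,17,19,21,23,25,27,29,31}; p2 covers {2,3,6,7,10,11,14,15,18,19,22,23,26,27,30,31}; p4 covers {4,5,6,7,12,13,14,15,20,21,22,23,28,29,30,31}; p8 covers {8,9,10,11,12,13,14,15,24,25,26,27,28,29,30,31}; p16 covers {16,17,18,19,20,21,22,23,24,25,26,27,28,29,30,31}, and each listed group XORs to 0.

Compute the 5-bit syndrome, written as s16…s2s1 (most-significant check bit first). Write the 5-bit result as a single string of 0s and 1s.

00101

s1 (pos 1,3,5,7,9,11,13,15,17,19,21,23,25,27,29,31): 1⊕0⊕0⊕0⊕0⊕0⊕0⊕0⊕0⊕1⊕0⊕0⊕1⊕1⊕1⊕0 = 1
s2 (pos 2,3,6,7,10,11,14,15,18,19,22,23,26,27,30,31): 0⊕0⊕0⊕0⊕1⊕0⊕0⊕0⊕0⊕1⊕0⊕0⊕0⊕1⊕1⊕0 = 0
s4 (pos 4,5,6,7,12,13,14,15,20,21,22,23,28,29,30,31): 1⊕0⊕0⊕0⊕1⊕0⊕0⊕0⊕1⊕0⊕0⊕0⊕0⊕1⊕1⊕0 = 1
s8 (pos 8,9,10,11,12,13,14,15,24,25,26,27,28,29,30,31): 0⊕0⊕1⊕0⊕1⊕0⊕0⊕0⊕0⊕1⊕0⊕1⊕0⊕1⊕1⊕0 = 0
s16 (pos 16,17,18,19,20,21,22,23,24,25,26,27,28,29,30,31): 0⊕0⊕0⊕1⊕1⊕0⊕0⊕0⊕0⊕1⊕0⊕1⊕0⊕1⊕1⊕0 = 0
Syndrome s16…s1 = 00101 → error at position 5.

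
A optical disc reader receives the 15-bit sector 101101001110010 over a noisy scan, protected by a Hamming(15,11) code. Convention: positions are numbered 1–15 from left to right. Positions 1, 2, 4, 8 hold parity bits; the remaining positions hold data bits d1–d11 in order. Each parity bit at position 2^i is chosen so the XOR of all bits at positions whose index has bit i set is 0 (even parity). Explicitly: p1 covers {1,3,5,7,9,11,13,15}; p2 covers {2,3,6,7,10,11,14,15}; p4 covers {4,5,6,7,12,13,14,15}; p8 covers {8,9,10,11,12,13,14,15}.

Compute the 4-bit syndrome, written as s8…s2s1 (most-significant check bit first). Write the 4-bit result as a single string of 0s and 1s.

s1 (pos 1,3,5,7,9,11,13,15): 1⊕1⊕0⊕0⊕1⊕1⊕0⊕0 = 0
s2 (pos 2,3,6,7,10,11,14,15): 0⊕1⊕1⊕0⊕1⊕1⊕1⊕0 = 1
s4 (pos 4,5,6,7,12,13,14,15): 1⊕0⊕1⊕0⊕0⊕0⊕1⊕0 = 1
s8 (pos 8,9,10,11,12,13,14,15): 0⊕1⊕1⊕1⊕0⊕0⊕1⊕0 = 0
Syndrome s8…s1 = 0110 → error at position 6.

0110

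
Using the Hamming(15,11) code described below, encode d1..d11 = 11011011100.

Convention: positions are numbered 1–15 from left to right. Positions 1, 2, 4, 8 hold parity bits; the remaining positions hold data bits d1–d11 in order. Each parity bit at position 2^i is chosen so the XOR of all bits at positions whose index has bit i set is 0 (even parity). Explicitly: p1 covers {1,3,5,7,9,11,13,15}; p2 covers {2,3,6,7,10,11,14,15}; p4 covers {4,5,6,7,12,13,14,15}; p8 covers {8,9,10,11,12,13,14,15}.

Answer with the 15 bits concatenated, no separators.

011010101011100

Place data at non-parity positions: p1 p2 1 p4 1 0 1 p8 1 0 1 1 1 0 0
p1 (pos 1,3,5,7,9,11,13,15): XOR of data positions = 1⊕1⊕1⊕1⊕1⊕1⊕0 = 0
p2 (pos 2,3,6,7,10,11,14,15): XOR of data positions = 1⊕0⊕1⊕0⊕1⊕0⊕0 = 1
p4 (pos 4,5,6,7,12,13,14,15): XOR of data positions = 1⊕0⊕1⊕1⊕1⊕0⊕0 = 0
p8 (pos 8,9,10,11,12,13,14,15): XOR of data positions = 1⊕0⊕1⊕1⊕1⊕0⊕0 = 0
Codeword: 011010101011100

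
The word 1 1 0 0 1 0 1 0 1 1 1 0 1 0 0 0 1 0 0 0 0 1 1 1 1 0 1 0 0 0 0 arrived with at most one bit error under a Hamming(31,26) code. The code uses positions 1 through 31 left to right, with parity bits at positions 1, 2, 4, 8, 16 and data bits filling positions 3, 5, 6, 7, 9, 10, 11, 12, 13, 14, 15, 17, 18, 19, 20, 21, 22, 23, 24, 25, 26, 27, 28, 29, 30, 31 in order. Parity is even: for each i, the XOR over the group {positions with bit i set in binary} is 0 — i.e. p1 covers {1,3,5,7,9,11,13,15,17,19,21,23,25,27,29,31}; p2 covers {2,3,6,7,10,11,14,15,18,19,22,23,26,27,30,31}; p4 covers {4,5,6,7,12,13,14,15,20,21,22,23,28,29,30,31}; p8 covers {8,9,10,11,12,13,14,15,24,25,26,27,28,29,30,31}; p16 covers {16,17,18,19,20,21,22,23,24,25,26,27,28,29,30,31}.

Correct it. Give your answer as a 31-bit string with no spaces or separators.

s1 (pos 1,3,5,7,9,11,13,15,17,19,21,23,25,27,29,31): 1⊕0⊕1⊕1⊕1⊕1⊕1⊕0⊕1⊕0⊕0⊕1⊕1⊕1⊕0⊕0 = 0
s2 (pos 2,3,6,7,10,11,14,15,18,19,22,23,26,27,30,31): 1⊕0⊕0⊕1⊕1⊕1⊕0⊕0⊕0⊕0⊕1⊕1⊕0⊕1⊕0⊕0 = 1
s4 (pos 4,5,6,7,12,13,14,15,20,21,22,23,28,29,30,31): 0⊕1⊕0⊕1⊕0⊕1⊕0⊕0⊕0⊕0⊕1⊕1⊕0⊕0⊕0⊕0 = 1
s8 (pos 8,9,10,11,12,13,14,15,24,25,26,27,28,29,30,31): 0⊕1⊕1⊕1⊕0⊕1⊕0⊕0⊕1⊕1⊕0⊕1⊕0⊕0⊕0⊕0 = 1
s16 (pos 16,17,18,19,20,21,22,23,24,25,26,27,28,29,30,31): 0⊕1⊕0⊕0⊕0⊕0⊕1⊕1⊕1⊕1⊕0⊕1⊕0⊕0⊕0⊕0 = 0
Syndrome s16…s1 = 01110 → error at position 14.
Flip position 14: 1100101011101000100001111010000 → 1100101011101100100001111010000

1100101011101100100001111010000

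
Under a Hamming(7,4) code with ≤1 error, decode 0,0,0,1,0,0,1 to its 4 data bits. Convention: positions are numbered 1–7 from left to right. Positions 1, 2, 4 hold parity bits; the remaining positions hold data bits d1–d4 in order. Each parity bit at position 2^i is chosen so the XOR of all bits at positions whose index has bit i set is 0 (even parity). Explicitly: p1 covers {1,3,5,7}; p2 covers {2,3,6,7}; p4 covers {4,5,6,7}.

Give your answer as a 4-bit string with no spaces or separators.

1001

s1 (pos 1,3,5,7): 0⊕0⊕0⊕1 = 1
s2 (pos 2,3,6,7): 0⊕0⊕0⊕1 = 1
s4 (pos 4,5,6,7): 1⊕0⊕0⊕1 = 0
Syndrome s4…s1 = 011 → error at position 3.
Flip position 3: 0001001 → 0011001
Read data bits from positions 3,5,6,7: 1001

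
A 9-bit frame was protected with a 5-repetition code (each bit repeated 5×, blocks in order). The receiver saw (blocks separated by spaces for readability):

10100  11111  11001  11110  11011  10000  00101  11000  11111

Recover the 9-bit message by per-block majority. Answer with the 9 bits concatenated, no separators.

011110001

Block 1 (10100): 2 ones → 0
Block 2 (11111): 5 ones → 1
Block 3 (11001): 3 ones → 1
Block 4 (11110): 4 ones → 1
Block 5 (11011): 4 ones → 1
Block 6 (10000): 1 one → 0
Block 7 (00101): 2 ones → 0
Block 8 (11000): 2 ones → 0
Block 9 (11111): 5 ones → 1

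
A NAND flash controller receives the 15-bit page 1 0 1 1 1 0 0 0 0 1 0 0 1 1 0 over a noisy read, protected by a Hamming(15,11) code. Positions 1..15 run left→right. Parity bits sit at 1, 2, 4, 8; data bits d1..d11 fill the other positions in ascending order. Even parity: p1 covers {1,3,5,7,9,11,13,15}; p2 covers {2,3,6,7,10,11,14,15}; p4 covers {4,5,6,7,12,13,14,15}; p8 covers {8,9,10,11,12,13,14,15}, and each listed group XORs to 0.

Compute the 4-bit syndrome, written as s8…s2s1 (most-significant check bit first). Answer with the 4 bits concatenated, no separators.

1010

s1 (pos 1,3,5,7,9,11,13,15): 1⊕1⊕1⊕0⊕0⊕0⊕1⊕0 = 0
s2 (pos 2,3,6,7,10,11,14,15): 0⊕1⊕0⊕0⊕1⊕0⊕1⊕0 = 1
s4 (pos 4,5,6,7,12,13,14,15): 1⊕1⊕0⊕0⊕0⊕1⊕1⊕0 = 0
s8 (pos 8,9,10,11,12,13,14,15): 0⊕0⊕1⊕0⊕0⊕1⊕1⊕0 = 1
Syndrome s8…s1 = 1010 → error at position 10.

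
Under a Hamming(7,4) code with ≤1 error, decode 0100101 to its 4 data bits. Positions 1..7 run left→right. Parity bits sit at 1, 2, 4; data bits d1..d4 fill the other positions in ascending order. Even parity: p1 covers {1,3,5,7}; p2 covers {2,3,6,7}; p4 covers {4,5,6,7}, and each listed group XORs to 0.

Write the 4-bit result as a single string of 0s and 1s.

0101

s1 (pos 1,3,5,7): 0⊕0⊕1⊕1 = 0
s2 (pos 2,3,6,7): 1⊕0⊕0⊕1 = 0
s4 (pos 4,5,6,7): 0⊕1⊕0⊕1 = 0
Syndrome s4…s1 = 000 → no error.
Read data bits from positions 3,5,6,7: 0101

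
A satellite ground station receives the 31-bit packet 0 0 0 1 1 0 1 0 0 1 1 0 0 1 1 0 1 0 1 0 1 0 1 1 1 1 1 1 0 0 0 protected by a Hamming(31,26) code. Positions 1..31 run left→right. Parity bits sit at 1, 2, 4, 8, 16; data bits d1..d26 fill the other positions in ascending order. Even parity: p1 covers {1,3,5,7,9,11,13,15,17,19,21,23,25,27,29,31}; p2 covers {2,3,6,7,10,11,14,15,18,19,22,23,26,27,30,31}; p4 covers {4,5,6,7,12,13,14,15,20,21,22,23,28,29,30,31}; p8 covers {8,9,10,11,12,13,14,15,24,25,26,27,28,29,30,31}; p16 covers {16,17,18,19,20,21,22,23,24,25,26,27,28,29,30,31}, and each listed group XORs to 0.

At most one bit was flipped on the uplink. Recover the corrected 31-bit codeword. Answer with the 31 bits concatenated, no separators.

0001101001100110101010111011000

s1 (pos 1,3,5,7,9,11,13,15,17,19,21,23,25,27,29,31): 0⊕0⊕1⊕1⊕0⊕1⊕0⊕1⊕1⊕1⊕1⊕1⊕1⊕1⊕0⊕0 = 0
s2 (pos 2,3,6,7,10,11,14,15,18,19,22,23,26,27,30,31): 0⊕0⊕0⊕1⊕1⊕1⊕1⊕1⊕0⊕1⊕0⊕1⊕1⊕1⊕0⊕0 = 1
s4 (pos 4,5,6,7,12,13,14,15,20,21,22,23,28,29,30,31): 1⊕1⊕0⊕1⊕0⊕0⊕1⊕1⊕0⊕1⊕0⊕1⊕1⊕0⊕0⊕0 = 0
s8 (pos 8,9,10,11,12,13,14,15,24,25,26,27,28,29,30,31): 0⊕0⊕1⊕1⊕0⊕0⊕1⊕1⊕1⊕1⊕1⊕1⊕1⊕0⊕0⊕0 = 1
s16 (pos 16,17,18,19,20,21,22,23,24,25,26,27,28,29,30,31): 0⊕1⊕0⊕1⊕0⊕1⊕0⊕1⊕1⊕1⊕1⊕1⊕1⊕0⊕0⊕0 = 1
Syndrome s16…s1 = 11010 → error at position 26.
Flip position 26: 0001101001100110101010111111000 → 0001101001100110101010111011000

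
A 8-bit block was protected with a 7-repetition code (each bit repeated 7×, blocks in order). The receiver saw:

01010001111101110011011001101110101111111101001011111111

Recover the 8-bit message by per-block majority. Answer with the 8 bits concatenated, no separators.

Block 1 (0101000): 2 ones → 0
Block 2 (1111101): 6 ones → 1
Block 3 (1100110): 4 ones → 1
Block 4 (1100110): 4 ones → 1
Block 5 (1110101): 5 ones → 1
Block 6 (1111111): 7 ones → 1
Block 7 (0100101): 3 ones → 0
Block 8 (1111111): 7 ones → 1

01111101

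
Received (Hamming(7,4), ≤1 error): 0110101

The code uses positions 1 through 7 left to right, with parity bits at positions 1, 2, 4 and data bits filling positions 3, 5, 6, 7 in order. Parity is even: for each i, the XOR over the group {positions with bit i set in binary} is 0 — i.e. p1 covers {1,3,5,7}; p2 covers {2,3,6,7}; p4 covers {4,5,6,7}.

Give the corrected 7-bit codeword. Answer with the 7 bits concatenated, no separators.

s1 (pos 1,3,5,7): 0⊕1⊕1⊕1 = 1
s2 (pos 2,3,6,7): 1⊕1⊕0⊕1 = 1
s4 (pos 4,5,6,7): 0⊕1⊕0⊕1 = 0
Syndrome s4…s1 = 011 → error at position 3.
Flip position 3: 0110101 → 0100101

0100101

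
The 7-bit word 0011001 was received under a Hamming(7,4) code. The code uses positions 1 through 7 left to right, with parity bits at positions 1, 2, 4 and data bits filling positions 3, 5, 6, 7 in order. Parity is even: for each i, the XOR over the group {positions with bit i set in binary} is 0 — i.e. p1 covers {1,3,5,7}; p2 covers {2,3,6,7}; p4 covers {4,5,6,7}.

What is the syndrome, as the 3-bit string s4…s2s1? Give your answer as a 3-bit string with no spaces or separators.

s1 (pos 1,3,5,7): 0⊕1⊕0⊕1 = 0
s2 (pos 2,3,6,7): 0⊕1⊕0⊕1 = 0
s4 (pos 4,5,6,7): 1⊕0⊕0⊕1 = 0
Syndrome s4…s1 = 000 → no error.

000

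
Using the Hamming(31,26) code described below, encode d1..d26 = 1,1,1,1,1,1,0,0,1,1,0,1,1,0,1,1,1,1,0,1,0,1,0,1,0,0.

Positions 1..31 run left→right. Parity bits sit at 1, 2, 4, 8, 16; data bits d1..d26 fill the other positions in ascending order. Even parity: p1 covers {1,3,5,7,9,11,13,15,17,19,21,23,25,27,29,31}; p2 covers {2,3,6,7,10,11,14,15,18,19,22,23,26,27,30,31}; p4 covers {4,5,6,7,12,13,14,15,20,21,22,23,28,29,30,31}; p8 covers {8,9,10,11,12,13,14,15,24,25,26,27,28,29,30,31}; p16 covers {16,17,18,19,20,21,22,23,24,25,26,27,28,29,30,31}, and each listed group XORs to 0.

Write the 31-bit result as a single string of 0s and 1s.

1110111111001101110111101010100

Place data at non-parity positions: p1 p2 1 p4 1 1 1 p8 1 1 0 0 1 1 0 p16 1 1 0 1 1 1 1 0 1 0 1 0 1 0 0
p1 (pos 1,3,5,7,9,11,13,15,17,19,21,23,25,27,29,31): XOR of data positions = 1⊕1⊕1⊕1⊕0⊕1⊕0⊕1⊕0⊕1⊕1⊕1⊕1⊕1⊕0 = 1
p2 (pos 2,3,6,7,10,11,14,15,18,19,22,23,26,27,30,31): XOR of data positions = 1⊕1⊕1⊕1⊕0⊕1⊕0⊕1⊕0⊕1⊕1⊕0⊕1⊕0⊕0 = 1
p4 (pos 4,5,6,7,12,13,14,15,20,21,22,23,28,29,30,31): XOR of data positions = 1⊕1⊕1⊕0⊕1⊕1⊕0⊕1⊕1⊕1⊕1⊕0⊕1⊕0⊕0 = 0
p8 (pos 8,9,10,11,12,13,14,15,24,25,26,27,28,29,30,31): XOR of data positions = 1⊕1⊕0⊕0⊕1⊕1⊕0⊕0⊕1⊕0⊕1⊕0⊕1⊕0⊕0 = 1
p16 (pos 16,17,18,19,20,21,22,23,24,25,26,27,28,29,30,31): XOR of data positions = 1⊕1⊕0⊕1⊕1⊕1⊕1⊕0⊕1⊕0⊕1⊕0⊕1⊕0⊕0 = 1
Codeword: 1110111111001101110111101010100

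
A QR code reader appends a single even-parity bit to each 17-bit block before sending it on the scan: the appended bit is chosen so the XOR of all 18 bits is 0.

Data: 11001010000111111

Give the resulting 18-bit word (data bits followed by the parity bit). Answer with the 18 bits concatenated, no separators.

XOR of the 17 data bits: 1⊕1⊕0⊕0⊕1⊕0⊕1⊕0⊕0⊕0⊕0⊕1⊕1⊕1⊕1⊕1⊕1 = 0
Parity bit = 0 (so all 18 bits XOR to 0).

110010100001111110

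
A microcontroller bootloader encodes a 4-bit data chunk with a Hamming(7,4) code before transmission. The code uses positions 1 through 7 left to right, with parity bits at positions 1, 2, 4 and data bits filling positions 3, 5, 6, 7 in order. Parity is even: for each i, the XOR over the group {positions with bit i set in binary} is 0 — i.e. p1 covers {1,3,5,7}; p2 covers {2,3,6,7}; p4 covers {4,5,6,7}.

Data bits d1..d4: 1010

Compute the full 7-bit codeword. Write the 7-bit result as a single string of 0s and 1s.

1011010

Place data at non-parity positions: p1 p2 1 p4 0 1 0
p1 (pos 1,3,5,7): XOR of data positions = 1⊕0⊕0 = 1
p2 (pos 2,3,6,7): XOR of data positions = 1⊕1⊕0 = 0
p4 (pos 4,5,6,7): XOR of data positions = 0⊕1⊕0 = 1
Codeword: 1011010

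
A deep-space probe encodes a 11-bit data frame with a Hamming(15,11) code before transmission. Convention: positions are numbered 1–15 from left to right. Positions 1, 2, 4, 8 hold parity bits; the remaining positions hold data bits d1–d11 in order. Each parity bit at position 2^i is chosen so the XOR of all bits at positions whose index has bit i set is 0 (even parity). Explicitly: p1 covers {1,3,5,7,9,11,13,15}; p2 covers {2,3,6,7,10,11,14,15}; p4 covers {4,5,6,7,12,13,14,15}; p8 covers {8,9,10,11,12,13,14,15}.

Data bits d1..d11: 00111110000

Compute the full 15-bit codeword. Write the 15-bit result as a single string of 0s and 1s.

100001111110000

Place data at non-parity positions: p1 p2 0 p4 0 1 1 p8 1 1 1 0 0 0 0
p1 (pos 1,3,5,7,9,11,13,15): XOR of data positions = 0⊕0⊕1⊕1⊕1⊕0⊕0 = 1
p2 (pos 2,3,6,7,10,11,14,15): XOR of data positions = 0⊕1⊕1⊕1⊕1⊕0⊕0 = 0
p4 (pos 4,5,6,7,12,13,14,15): XOR of data positions = 0⊕1⊕1⊕0⊕0⊕0⊕0 = 0
p8 (pos 8,9,10,11,12,13,14,15): XOR of data positions = 1⊕1⊕1⊕0⊕0⊕0⊕0 = 1
Codeword: 100001111110000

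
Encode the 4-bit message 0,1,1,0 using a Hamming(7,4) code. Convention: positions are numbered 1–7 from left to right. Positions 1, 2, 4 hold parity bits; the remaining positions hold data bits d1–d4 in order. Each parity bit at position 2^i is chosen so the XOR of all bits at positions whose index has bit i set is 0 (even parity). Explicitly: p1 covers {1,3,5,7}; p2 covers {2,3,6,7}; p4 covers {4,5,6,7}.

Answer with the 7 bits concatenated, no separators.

Place data at non-parity positions: p1 p2 0 p4 1 1 0
p1 (pos 1,3,5,7): XOR of data positions = 0⊕1⊕0 = 1
p2 (pos 2,3,6,7): XOR of data positions = 0⊕1⊕0 = 1
p4 (pos 4,5,6,7): XOR of data positions = 1⊕1⊕0 = 0
Codeword: 1100110

1100110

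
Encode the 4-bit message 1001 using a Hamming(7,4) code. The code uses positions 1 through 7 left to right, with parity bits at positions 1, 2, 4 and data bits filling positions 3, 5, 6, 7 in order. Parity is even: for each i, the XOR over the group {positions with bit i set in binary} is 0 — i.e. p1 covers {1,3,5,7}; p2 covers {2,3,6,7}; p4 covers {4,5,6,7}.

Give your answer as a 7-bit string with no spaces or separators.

Place data at non-parity positions: p1 p2 1 p4 0 0 1
p1 (pos 1,3,5,7): XOR of data positions = 1⊕0⊕1 = 0
p2 (pos 2,3,6,7): XOR of data positions = 1⊕0⊕1 = 0
p4 (pos 4,5,6,7): XOR of data positions = 0⊕0⊕1 = 1
Codeword: 0011001

0011001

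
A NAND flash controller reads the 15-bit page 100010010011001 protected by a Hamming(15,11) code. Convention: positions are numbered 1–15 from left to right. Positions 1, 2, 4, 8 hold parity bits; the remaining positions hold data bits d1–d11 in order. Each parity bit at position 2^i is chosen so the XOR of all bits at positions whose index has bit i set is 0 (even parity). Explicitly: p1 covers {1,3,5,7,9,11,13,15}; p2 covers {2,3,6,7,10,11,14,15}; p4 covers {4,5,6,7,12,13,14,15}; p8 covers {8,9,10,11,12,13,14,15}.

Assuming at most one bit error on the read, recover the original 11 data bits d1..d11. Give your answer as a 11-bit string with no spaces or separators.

01000011001

s1 (pos 1,3,5,7,9,11,13,15): 1⊕0⊕1⊕0⊕0⊕1⊕0⊕1 = 0
s2 (pos 2,3,6,7,10,11,14,15): 0⊕0⊕0⊕0⊕0⊕1⊕0⊕1 = 0
s4 (pos 4,5,6,7,12,13,14,15): 0⊕1⊕0⊕0⊕1⊕0⊕0⊕1 = 1
s8 (pos 8,9,10,11,12,13,14,15): 1⊕0⊕0⊕1⊕1⊕0⊕0⊕1 = 0
Syndrome s8…s1 = 0100 → error at position 4.
Flip position 4: 100010010011001 → 100110010011001
Read data bits from positions 3,5,6,7,9,10,11,12,13,14,15: 01000011001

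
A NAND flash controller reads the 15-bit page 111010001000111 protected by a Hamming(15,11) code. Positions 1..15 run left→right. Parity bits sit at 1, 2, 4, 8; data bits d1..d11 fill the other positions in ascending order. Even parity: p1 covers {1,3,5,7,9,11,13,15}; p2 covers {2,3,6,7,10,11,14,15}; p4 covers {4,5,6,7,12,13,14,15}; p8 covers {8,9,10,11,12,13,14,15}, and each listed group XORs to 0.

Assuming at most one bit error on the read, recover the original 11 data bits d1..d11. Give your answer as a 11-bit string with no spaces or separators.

11001000111

s1 (pos 1,3,5,7,9,11,13,15): 1⊕1⊕1⊕0⊕1⊕0⊕1⊕1 = 0
s2 (pos 2,3,6,7,10,11,14,15): 1⊕1⊕0⊕0⊕0⊕0⊕1⊕1 = 0
s4 (pos 4,5,6,7,12,13,14,15): 0⊕1⊕0⊕0⊕0⊕1⊕1⊕1 = 0
s8 (pos 8,9,10,11,12,13,14,15): 0⊕1⊕0⊕0⊕0⊕1⊕1⊕1 = 0
Syndrome s8…s1 = 0000 → no error.
Read data bits from positions 3,5,6,7,9,10,11,12,13,14,15: 11001000111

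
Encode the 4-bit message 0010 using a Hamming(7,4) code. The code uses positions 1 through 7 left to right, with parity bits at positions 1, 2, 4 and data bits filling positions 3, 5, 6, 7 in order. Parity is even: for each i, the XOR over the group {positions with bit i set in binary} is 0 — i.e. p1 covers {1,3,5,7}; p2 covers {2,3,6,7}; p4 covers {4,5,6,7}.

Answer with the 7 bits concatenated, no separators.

0101010

Place data at non-parity positions: p1 p2 0 p4 0 1 0
p1 (pos 1,3,5,7): XOR of data positions = 0⊕0⊕0 = 0
p2 (pos 2,3,6,7): XOR of data positions = 0⊕1⊕0 = 1
p4 (pos 4,5,6,7): XOR of data positions = 0⊕1⊕0 = 1
Codeword: 0101010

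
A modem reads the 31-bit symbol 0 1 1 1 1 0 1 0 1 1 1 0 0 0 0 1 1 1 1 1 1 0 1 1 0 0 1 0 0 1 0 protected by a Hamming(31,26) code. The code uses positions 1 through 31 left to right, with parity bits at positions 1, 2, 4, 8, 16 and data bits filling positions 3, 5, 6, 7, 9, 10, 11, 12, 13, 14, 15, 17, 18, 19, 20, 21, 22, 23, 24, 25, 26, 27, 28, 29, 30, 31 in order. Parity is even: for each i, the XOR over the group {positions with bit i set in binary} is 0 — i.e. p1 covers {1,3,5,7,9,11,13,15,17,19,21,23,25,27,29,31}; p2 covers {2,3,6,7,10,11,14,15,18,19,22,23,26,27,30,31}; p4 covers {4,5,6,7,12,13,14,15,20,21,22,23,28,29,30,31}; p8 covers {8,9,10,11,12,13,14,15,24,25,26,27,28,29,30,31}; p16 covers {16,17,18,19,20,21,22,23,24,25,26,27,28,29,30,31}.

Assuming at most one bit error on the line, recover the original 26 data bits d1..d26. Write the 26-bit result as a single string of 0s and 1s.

s1 (pos 1,3,5,7,9,11,13,15,17,19,21,23,25,27,29,31): 0⊕1⊕1⊕1⊕1⊕1⊕0⊕0⊕1⊕1⊕1⊕1⊕0⊕1⊕0⊕0 = 0
s2 (pos 2,3,6,7,10,11,14,15,18,19,22,23,26,27,30,31): 1⊕1⊕0⊕1⊕1⊕1⊕0⊕0⊕1⊕1⊕0⊕1⊕0⊕1⊕1⊕0 = 0
s4 (pos 4,5,6,7,12,13,14,15,20,21,22,23,28,29,30,31): 1⊕1⊕0⊕1⊕0⊕0⊕0⊕0⊕1⊕1⊕0⊕1⊕0⊕0⊕1⊕0 = 1
s8 (pos 8,9,10,11,12,13,14,15,24,25,26,27,28,29,30,31): 0⊕1⊕1⊕1⊕0⊕0⊕0⊕0⊕1⊕0⊕0⊕1⊕0⊕0⊕1⊕0 = 0
s16 (pos 16,17,18,19,20,21,22,23,24,25,26,27,28,29,30,31): 1⊕1⊕1⊕1⊕1⊕1⊕0⊕1⊕1⊕0⊕0⊕1⊕0⊕0⊕1⊕0 = 0
Syndrome s16…s1 = 00100 → error at position 4.
Flip position 4: 0111101011100001111110110010010 → 0110101011100001111110110010010
Read data bits from positions 3,5,6,7,9,10,11,12,13,14,15,17,18,19,20,21,22,23,24,25,26,27,28,29,30,31: 11011110000111110110010010

11011110000111110110010010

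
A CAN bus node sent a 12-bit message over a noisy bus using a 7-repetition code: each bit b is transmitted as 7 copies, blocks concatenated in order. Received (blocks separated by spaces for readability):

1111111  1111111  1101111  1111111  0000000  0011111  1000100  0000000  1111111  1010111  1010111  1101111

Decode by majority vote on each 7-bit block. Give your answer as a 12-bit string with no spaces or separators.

Block 1 (1111111): 7 ones → 1
Block 2 (1111111): 7 ones → 1
Block 3 (1101111): 6 ones → 1
Block 4 (1111111): 7 ones → 1
Block 5 (0000000): 0 ones → 0
Block 6 (0011111): 5 ones → 1
Block 7 (1000100): 2 ones → 0
Block 8 (0000000): 0 ones → 0
Block 9 (1111111): 7 ones → 1
Block 10 (1010111): 5 ones → 1
Block 11 (1010111): 5 ones → 1
Block 12 (1101111): 6 ones → 1

111101001111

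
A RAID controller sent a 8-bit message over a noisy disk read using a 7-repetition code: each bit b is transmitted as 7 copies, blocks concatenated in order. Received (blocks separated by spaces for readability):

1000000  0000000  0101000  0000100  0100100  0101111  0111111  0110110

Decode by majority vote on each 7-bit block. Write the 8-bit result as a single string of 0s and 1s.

Block 1 (1000000): 1 one → 0
Block 2 (0000000): 0 ones → 0
Block 3 (0101000): 2 ones → 0
Block 4 (0000100): 1 one → 0
Block 5 (0100100): 2 ones → 0
Block 6 (0101111): 5 ones → 1
Block 7 (0111111): 6 ones → 1
Block 8 (0110110): 4 ones → 1

00000111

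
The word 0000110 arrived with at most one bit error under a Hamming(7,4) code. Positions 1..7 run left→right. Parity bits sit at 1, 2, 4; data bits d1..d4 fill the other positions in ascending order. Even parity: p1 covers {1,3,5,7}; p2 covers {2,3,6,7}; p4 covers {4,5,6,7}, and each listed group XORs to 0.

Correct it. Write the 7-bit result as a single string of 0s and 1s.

s1 (pos 1,3,5,7): 0⊕0⊕1⊕0 = 1
s2 (pos 2,3,6,7): 0⊕0⊕1⊕0 = 1
s4 (pos 4,5,6,7): 0⊕1⊕1⊕0 = 0
Syndrome s4…s1 = 011 → error at position 3.
Flip position 3: 0000110 → 0010110

0010110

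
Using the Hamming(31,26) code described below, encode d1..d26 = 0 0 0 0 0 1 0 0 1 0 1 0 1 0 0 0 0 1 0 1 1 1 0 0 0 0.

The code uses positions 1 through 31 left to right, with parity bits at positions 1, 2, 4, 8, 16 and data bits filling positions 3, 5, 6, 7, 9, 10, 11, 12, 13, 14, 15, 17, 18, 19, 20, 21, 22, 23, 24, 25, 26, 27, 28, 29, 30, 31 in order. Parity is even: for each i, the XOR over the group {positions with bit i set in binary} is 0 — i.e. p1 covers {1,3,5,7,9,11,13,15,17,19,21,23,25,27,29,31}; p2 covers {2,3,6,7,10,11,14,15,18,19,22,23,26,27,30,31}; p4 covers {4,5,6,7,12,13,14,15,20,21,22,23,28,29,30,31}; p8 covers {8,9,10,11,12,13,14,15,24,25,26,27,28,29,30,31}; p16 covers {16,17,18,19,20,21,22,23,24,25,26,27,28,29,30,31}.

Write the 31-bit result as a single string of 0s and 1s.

Place data at non-parity positions: p1 p2 0 p4 0 0 0 p8 0 1 0 0 1 0 1 p16 0 1 0 0 0 0 1 0 1 1 1 0 0 0 0
p1 (pos 1,3,5,7,9,11,13,15,17,19,21,23,25,27,29,31): XOR of data positions = 0⊕0⊕0⊕0⊕0⊕1⊕1⊕0⊕0⊕0⊕1⊕1⊕1⊕0⊕0 = 1
p2 (pos 2,3,6,7,10,11,14,15,18,19,22,23,26,27,30,31): XOR of data positions = 0⊕0⊕0⊕1⊕0⊕0⊕1⊕1⊕0⊕0⊕1⊕1⊕1⊕0⊕0 = 0
p4 (pos 4,5,6,7,12,13,14,15,20,21,22,23,28,29,30,31): XOR of data positions = 0⊕0⊕0⊕0⊕1⊕0⊕1⊕0⊕0⊕0⊕1⊕0⊕0⊕0⊕0 = 1
p8 (pos 8,9,10,11,12,13,14,15,24,25,26,27,28,29,30,31): XOR of data positions = 0⊕1⊕0⊕0⊕1⊕0⊕1⊕0⊕1⊕1⊕1⊕0⊕0⊕0⊕0 = 0
p16 (pos 16,17,18,19,20,21,22,23,24,25,26,27,28,29,30,31): XOR of data positions = 0⊕1⊕0⊕0⊕0⊕0⊕1⊕0⊕1⊕1⊕1⊕0⊕0⊕0⊕0 = 1
Codeword: 1001000001001011010000101110000

1001000001001011010000101110000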